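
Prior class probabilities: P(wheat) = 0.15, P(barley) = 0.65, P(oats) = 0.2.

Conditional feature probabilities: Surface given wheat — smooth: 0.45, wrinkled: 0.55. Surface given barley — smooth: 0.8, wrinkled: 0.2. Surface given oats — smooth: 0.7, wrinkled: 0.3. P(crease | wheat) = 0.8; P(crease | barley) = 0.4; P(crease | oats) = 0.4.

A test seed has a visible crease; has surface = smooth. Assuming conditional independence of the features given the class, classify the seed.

barley

wheat: 0.15 × 0.45 × 0.8 = 0.054
barley: 0.65 × 0.8 × 0.4 = 0.208
oats: 0.2 × 0.7 × 0.4 = 0.056
Highest score → barley.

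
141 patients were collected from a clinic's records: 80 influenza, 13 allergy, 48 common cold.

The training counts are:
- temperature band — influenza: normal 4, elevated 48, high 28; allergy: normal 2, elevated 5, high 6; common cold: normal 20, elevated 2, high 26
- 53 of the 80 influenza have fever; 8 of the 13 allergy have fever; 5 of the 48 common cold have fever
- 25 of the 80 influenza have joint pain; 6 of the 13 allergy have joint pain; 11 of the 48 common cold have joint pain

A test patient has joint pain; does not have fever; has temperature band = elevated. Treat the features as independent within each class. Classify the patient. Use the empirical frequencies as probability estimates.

influenza: (80/141) × (48/80) × (27/80) × (25/80) ≈ 0.0359043
allergy: (13/141) × (5/13) × (5/13) × (6/13) ≈ 0.00629485
common cold: (48/141) × (2/48) × (43/48) × (11/48) ≈ 0.00291199
Highest score → influenza.

influenza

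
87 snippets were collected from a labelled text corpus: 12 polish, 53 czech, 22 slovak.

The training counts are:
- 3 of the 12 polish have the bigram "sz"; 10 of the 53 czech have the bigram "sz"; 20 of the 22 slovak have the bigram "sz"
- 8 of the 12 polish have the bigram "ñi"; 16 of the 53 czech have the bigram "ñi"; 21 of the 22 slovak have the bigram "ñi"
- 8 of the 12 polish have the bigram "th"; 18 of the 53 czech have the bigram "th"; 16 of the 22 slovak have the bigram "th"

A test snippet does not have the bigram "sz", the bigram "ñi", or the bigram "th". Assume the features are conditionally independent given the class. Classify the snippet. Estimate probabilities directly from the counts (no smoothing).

polish: (12/87) × (9/12) × (4/12) × (4/12) ≈ 0.0114943
czech: (53/87) × (43/53) × (37/53) × (35/53) ≈ 0.22786
slovak: (22/87) × (2/22) × (1/22) × (6/22) ≈ 0.000284981
Highest score → czech.

czech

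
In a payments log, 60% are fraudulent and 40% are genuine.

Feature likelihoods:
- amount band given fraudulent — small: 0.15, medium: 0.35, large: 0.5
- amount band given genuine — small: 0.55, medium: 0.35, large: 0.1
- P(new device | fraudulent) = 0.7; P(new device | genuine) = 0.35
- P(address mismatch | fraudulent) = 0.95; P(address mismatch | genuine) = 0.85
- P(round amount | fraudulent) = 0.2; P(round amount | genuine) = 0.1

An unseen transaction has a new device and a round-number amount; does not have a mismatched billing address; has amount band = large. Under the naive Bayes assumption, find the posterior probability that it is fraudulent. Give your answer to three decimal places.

0.909

fraudulent: 0.6 × 0.5 × 0.7 × (1−0.95) × 0.2 = 0.0021
genuine: 0.4 × 0.1 × 0.35 × (1−0.85) × 0.1 = 0.00021
P(fraudulent | x) = 0.0021 / 0.00231 ≈ 0.909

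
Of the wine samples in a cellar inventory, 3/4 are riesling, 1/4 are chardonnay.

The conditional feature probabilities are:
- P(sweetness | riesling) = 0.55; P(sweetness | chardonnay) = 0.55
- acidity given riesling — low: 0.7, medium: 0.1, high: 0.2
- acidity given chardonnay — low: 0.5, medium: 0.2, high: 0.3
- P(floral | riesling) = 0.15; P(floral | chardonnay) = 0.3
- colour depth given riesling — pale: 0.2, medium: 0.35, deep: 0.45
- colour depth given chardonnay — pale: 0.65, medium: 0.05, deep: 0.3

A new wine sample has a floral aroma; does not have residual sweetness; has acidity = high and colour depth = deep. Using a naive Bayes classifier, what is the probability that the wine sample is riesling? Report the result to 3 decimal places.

riesling: 0.75 × (1−0.55) × 0.2 × 0.15 × 0.45 = 0.00455625
chardonnay: 0.25 × (1−0.55) × 0.3 × 0.3 × 0.3 = 0.0030375
P(riesling | x) = 0.00455625 / 0.00759375 ≈ 0.600

0.600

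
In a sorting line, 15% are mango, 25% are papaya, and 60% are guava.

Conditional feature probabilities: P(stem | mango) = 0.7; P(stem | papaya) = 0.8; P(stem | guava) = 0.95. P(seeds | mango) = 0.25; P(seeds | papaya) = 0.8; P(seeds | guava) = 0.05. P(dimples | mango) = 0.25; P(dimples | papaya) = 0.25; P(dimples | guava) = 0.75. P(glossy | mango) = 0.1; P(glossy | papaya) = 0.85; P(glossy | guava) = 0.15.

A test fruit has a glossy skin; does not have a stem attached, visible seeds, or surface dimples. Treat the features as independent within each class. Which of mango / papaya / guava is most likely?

papaya

mango: 0.15 × (1−0.7) × (1−0.25) × (1−0.25) × 0.1 = 0.00253125
papaya: 0.25 × (1−0.8) × (1−0.8) × (1−0.25) × 0.85 = 0.006375
guava: 0.6 × (1−0.95) × (1−0.05) × (1−0.75) × 0.15 = 0.00106875
Highest score → papaya.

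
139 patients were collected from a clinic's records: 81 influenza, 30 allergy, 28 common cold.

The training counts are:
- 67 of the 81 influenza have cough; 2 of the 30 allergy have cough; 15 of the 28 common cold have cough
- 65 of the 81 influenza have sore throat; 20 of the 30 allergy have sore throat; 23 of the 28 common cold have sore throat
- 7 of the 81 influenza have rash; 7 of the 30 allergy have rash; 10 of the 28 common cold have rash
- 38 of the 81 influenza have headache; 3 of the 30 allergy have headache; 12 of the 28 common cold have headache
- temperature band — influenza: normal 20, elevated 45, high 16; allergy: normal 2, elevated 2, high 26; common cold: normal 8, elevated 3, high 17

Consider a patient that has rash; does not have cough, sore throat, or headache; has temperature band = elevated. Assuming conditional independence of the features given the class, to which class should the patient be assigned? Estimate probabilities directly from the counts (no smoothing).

allergy

influenza: (81/139) × (14/81) × (16/81) × (7/81) × (43/81) × (45/81) ≈ 0.000507075
allergy: (30/139) × (28/30) × (10/30) × (7/30) × (27/30) × (2/30) ≈ 0.000940048
common cold: (28/139) × (13/28) × (5/28) × (10/28) × (16/28) × (3/28) ≈ 0.000365181
Highest score → allergy.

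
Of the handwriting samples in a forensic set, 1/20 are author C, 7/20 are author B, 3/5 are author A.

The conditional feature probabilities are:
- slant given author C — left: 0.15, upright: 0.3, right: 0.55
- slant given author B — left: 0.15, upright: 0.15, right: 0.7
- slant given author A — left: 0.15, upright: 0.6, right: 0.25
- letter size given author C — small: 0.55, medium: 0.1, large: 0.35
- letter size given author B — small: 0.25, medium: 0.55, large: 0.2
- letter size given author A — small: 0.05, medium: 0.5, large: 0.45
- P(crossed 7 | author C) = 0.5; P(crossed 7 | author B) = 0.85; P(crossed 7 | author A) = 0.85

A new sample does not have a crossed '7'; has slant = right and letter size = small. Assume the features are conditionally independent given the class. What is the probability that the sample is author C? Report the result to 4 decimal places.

author C: 0.05 × 0.55 × 0.55 × (1−0.5) = 0.0075625
author B: 0.35 × 0.7 × 0.25 × (1−0.85) = 0.0091875
author A: 0.6 × 0.25 × 0.05 × (1−0.85) = 0.001125
P(author C | x) = 0.0075625 / 0.017875 ≈ 0.4231

0.4231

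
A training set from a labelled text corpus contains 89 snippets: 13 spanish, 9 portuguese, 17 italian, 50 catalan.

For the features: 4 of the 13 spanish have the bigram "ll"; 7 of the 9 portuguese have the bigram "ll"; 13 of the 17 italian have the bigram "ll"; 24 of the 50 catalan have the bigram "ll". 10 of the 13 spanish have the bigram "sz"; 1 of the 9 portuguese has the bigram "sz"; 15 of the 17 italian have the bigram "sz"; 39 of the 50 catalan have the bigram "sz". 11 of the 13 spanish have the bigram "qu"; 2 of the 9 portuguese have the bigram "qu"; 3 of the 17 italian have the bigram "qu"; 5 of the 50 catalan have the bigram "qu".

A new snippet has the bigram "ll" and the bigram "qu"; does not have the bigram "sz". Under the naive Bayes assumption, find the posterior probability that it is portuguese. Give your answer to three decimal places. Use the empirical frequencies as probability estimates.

0.467

spanish: (13/89) × (4/13) × (3/13) × (11/13) ≈ 0.00877601
portuguese: (9/89) × (7/9) × (8/9) × (2/9) ≈ 0.0155361
italian: (17/89) × (13/17) × (2/17) × (3/17) ≈ 0.00303254
catalan: (50/89) × (24/50) × (11/50) × (5/50) ≈ 0.00593258
P(portuguese | x) = 0.0155361 / 0.03327723 ≈ 0.467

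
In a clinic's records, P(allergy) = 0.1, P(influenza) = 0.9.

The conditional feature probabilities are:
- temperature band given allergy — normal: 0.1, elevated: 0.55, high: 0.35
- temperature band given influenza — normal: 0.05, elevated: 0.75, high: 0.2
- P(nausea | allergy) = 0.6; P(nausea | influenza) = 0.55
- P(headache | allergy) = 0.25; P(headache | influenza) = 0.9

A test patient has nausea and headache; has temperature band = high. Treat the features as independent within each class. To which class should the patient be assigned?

influenza

allergy: 0.1 × 0.35 × 0.6 × 0.25 = 0.00525
influenza: 0.9 × 0.2 × 0.55 × 0.9 = 0.0891
Highest score → influenza.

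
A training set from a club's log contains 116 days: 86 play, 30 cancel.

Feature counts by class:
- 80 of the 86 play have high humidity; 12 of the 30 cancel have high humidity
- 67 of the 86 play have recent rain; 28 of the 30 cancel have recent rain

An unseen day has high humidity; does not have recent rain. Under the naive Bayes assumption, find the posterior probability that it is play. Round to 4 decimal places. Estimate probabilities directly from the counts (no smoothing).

0.9567

play: (86/116) × (80/86) × (19/86) ≈ 0.152366
cancel: (30/116) × (12/30) × (2/30) ≈ 0.00689655
P(play | x) = 0.152366 / 0.15926255 ≈ 0.9567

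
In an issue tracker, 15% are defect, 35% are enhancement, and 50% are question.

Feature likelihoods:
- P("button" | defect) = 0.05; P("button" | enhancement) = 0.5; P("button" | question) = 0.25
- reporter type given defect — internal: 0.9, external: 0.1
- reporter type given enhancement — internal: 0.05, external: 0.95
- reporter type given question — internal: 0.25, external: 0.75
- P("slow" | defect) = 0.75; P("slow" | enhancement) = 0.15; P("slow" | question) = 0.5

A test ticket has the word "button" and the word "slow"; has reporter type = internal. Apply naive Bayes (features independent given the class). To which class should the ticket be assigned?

question

defect: 0.15 × 0.05 × 0.9 × 0.75 = 0.0050625
enhancement: 0.35 × 0.5 × 0.05 × 0.15 = 0.0013125
question: 0.5 × 0.25 × 0.25 × 0.5 = 0.015625
Highest score → question.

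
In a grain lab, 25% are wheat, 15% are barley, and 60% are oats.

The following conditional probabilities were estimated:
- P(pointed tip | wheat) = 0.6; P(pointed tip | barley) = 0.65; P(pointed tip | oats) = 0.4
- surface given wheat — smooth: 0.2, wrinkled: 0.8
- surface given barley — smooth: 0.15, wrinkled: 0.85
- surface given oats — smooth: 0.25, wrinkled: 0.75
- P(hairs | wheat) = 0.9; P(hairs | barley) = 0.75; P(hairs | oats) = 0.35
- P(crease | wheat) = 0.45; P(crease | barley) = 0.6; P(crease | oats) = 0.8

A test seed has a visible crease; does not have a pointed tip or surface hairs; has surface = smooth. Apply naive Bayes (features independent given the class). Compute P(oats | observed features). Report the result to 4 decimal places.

wheat: 0.25 × (1−0.6) × 0.2 × (1−0.9) × 0.45 = 0.0009
barley: 0.15 × (1−0.65) × 0.15 × (1−0.75) × 0.6 = 0.00118125
oats: 0.6 × (1−0.4) × 0.25 × (1−0.35) × 0.8 = 0.0468
P(oats | x) = 0.0468 / 0.04888125 ≈ 0.9574

0.9574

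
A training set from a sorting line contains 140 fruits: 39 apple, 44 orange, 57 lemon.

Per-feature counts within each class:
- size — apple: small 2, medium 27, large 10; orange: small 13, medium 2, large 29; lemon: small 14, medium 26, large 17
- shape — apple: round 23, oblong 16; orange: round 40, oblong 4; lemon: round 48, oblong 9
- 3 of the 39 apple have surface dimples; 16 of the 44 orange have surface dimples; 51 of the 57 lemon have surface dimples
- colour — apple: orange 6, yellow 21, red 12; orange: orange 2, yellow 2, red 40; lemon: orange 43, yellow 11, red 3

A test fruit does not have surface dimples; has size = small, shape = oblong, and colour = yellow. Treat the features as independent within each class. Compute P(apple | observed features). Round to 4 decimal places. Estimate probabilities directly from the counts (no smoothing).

apple: (39/140) × (2/39) × (16/39) × (36/39) × (21/39) ≈ 0.00291306
orange: (44/140) × (13/44) × (4/44) × (28/44) × (2/44) ≈ 0.000244177
lemon: (57/140) × (14/57) × (9/57) × (6/57) × (11/57) ≈ 0.000320746
P(apple | x) = 0.00291306 / 0.003477983 ≈ 0.8376

0.8376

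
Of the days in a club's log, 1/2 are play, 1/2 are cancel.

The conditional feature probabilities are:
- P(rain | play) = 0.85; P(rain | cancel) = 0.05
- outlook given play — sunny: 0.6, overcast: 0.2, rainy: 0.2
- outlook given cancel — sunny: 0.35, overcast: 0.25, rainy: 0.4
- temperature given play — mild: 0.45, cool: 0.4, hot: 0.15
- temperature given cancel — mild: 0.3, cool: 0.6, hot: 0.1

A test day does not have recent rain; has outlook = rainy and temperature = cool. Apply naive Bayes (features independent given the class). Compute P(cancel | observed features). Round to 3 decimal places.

0.950

play: 0.5 × (1−0.85) × 0.2 × 0.4 = 0.006
cancel: 0.5 × (1−0.05) × 0.4 × 0.6 = 0.114
P(cancel | x) = 0.114 / 0.12 ≈ 0.950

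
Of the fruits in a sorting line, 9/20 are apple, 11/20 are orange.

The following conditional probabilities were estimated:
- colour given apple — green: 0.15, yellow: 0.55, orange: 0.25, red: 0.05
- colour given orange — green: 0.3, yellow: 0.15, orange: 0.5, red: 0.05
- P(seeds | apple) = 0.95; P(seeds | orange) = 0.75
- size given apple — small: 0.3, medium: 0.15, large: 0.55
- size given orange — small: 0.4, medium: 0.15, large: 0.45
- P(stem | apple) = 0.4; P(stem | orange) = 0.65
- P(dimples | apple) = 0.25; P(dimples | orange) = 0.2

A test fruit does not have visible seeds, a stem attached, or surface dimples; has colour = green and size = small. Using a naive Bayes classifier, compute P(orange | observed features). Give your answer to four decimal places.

0.9102

apple: 0.45 × 0.15 × (1−0.95) × 0.3 × (1−0.4) × (1−0.25) = 0.000455625
orange: 0.55 × 0.3 × (1−0.75) × 0.4 × (1−0.65) × (1−0.2) = 0.00462
P(orange | x) = 0.00462 / 0.005075625 ≈ 0.9102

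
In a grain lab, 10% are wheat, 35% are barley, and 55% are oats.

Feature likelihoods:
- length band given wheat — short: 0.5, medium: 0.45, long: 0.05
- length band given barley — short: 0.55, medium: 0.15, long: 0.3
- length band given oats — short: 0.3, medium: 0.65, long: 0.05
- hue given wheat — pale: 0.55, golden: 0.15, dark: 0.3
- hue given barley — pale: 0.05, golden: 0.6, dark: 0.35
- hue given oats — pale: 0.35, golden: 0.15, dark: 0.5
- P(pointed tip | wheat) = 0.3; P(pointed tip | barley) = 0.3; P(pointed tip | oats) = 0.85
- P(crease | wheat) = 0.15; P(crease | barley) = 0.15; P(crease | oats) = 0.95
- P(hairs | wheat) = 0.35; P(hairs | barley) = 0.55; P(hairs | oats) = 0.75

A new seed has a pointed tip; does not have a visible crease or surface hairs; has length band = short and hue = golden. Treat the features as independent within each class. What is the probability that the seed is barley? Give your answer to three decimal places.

0.898

wheat: 0.1 × 0.5 × 0.15 × 0.3 × (1−0.15) × (1−0.35) = 0.001243125
barley: 0.35 × 0.55 × 0.6 × 0.3 × (1−0.15) × (1−0.55) = 0.013253625
oats: 0.55 × 0.3 × 0.15 × 0.85 × (1−0.95) × (1−0.75) = 0.00026296875
P(barley | x) = 0.013253625 / 0.01475971875 ≈ 0.898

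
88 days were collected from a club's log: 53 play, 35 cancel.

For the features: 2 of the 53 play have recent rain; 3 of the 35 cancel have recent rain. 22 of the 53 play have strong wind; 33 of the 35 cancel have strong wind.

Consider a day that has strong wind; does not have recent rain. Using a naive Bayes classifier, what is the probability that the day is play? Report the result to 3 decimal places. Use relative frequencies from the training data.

play: (53/88) × (51/53) × (22/53) ≈ 0.240566
cancel: (35/88) × (32/35) × (33/35) ≈ 0.342857
P(play | x) = 0.240566 / 0.583423 ≈ 0.412

0.412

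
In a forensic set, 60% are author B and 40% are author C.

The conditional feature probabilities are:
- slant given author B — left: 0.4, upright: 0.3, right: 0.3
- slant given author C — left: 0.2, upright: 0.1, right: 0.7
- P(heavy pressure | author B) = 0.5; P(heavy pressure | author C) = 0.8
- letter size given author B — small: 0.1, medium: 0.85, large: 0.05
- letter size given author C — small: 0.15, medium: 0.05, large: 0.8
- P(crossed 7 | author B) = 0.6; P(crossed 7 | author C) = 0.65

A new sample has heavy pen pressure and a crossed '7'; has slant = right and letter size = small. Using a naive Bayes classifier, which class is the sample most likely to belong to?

author C

author B: 0.6 × 0.3 × 0.5 × 0.1 × 0.6 = 0.0054
author C: 0.4 × 0.7 × 0.8 × 0.15 × 0.65 = 0.02184
Highest score → author C.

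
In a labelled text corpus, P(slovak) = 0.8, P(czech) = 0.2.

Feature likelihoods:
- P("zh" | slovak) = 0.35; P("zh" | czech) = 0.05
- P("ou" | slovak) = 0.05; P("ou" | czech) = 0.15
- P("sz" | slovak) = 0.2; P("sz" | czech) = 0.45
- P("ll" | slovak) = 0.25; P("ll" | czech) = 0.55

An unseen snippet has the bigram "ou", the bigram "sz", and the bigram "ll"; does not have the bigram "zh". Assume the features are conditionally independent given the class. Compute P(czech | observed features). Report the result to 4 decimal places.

0.8444

slovak: 0.8 × (1−0.35) × 0.05 × 0.2 × 0.25 = 0.0013
czech: 0.2 × (1−0.05) × 0.15 × 0.45 × 0.55 = 0.00705375
P(czech | x) = 0.00705375 / 0.00835375 ≈ 0.8444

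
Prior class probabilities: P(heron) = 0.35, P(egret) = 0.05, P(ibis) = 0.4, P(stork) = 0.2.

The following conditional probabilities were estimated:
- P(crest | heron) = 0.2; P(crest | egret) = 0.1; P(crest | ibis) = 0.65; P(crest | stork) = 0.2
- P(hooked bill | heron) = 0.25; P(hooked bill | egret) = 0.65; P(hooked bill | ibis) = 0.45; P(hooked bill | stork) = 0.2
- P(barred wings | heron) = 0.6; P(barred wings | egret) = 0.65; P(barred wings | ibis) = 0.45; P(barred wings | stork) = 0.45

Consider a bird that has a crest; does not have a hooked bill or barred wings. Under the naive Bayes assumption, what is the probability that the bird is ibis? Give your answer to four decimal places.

heron: 0.35 × 0.2 × (1−0.25) × (1−0.6) = 0.021
egret: 0.05 × 0.1 × (1−0.65) × (1−0.65) = 0.0006125
ibis: 0.4 × 0.65 × (1−0.45) × (1−0.45) = 0.07865
stork: 0.2 × 0.2 × (1−0.2) × (1−0.45) = 0.0176
P(ibis | x) = 0.07865 / 0.1178625 ≈ 0.6673

0.6673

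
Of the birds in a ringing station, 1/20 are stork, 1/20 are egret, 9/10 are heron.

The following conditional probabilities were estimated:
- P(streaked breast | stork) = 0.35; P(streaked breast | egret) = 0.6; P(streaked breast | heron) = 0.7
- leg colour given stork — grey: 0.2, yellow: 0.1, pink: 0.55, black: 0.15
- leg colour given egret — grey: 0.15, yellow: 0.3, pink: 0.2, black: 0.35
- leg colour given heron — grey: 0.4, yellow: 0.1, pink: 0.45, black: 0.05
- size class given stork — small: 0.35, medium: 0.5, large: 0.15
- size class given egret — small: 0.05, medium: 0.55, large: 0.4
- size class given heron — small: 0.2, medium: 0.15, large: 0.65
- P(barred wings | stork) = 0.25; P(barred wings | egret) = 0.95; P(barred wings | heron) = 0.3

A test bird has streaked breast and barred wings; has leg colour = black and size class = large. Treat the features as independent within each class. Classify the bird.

heron

stork: 0.05 × 0.35 × 0.15 × 0.15 × 0.25 = 0.0000984375
egret: 0.05 × 0.6 × 0.35 × 0.4 × 0.95 = 0.00399
heron: 0.9 × 0.7 × 0.05 × 0.65 × 0.3 = 0.0061425
Highest score → heron.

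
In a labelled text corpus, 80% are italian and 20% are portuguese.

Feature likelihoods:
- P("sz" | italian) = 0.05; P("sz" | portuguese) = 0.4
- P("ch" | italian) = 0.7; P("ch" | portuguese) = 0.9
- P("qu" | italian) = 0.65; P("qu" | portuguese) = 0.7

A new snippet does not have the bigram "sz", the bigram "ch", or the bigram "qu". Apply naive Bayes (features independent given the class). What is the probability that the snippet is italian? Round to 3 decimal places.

0.957

italian: 0.8 × (1−0.05) × (1−0.7) × (1−0.65) = 0.0798
portuguese: 0.2 × (1−0.4) × (1−0.9) × (1−0.7) = 0.0036
P(italian | x) = 0.0798 / 0.0834 ≈ 0.957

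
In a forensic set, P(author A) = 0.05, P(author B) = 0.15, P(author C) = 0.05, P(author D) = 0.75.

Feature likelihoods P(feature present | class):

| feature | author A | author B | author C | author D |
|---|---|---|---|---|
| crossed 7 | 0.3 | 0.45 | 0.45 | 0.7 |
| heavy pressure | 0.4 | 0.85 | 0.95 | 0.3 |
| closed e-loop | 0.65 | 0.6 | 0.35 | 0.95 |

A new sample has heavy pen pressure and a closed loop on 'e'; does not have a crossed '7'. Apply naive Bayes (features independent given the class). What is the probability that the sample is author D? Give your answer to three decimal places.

0.515

author A: 0.05 × (1−0.3) × 0.4 × 0.65 = 0.0091
author B: 0.15 × (1−0.45) × 0.85 × 0.6 = 0.042075
author C: 0.05 × (1−0.45) × 0.95 × 0.35 = 0.00914375
author D: 0.75 × (1−0.7) × 0.3 × 0.95 = 0.064125
P(author D | x) = 0.064125 / 0.12444375 ≈ 0.515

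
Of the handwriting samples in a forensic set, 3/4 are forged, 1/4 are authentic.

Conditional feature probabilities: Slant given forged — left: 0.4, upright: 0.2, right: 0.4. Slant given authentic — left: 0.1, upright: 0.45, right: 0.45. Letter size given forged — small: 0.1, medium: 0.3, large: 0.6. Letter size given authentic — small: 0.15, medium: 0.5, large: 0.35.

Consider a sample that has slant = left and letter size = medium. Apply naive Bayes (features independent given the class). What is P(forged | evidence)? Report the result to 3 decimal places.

forged: 0.75 × 0.4 × 0.3 = 0.09
authentic: 0.25 × 0.1 × 0.5 = 0.0125
P(forged | x) = 0.09 / 0.1025 ≈ 0.878

0.878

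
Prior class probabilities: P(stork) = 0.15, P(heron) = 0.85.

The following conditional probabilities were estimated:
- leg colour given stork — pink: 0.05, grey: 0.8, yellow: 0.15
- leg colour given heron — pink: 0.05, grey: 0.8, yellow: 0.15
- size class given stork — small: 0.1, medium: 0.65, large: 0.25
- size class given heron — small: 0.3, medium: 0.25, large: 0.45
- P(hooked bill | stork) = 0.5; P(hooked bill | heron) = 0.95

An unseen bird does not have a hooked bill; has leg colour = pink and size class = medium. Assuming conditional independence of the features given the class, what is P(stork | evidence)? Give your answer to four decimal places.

0.8211

stork: 0.15 × 0.05 × 0.65 × (1−0.5) = 0.0024375
heron: 0.85 × 0.05 × 0.25 × (1−0.95) = 0.00053125
P(stork | x) = 0.0024375 / 0.00296875 ≈ 0.8211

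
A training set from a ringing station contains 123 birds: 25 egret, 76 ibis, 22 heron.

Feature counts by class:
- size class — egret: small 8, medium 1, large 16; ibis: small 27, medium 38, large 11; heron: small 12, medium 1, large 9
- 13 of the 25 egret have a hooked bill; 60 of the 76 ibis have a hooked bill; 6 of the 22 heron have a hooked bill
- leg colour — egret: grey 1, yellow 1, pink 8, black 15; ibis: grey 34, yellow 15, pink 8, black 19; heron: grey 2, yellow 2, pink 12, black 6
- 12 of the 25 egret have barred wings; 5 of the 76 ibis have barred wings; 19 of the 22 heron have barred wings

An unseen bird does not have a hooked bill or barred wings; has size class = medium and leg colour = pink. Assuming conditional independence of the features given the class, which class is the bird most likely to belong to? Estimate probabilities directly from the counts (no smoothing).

ibis

egret: (25/123) × (1/25) × (12/25) × (8/25) × (13/25) ≈ 0.000649366
ibis: (76/123) × (38/76) × (16/76) × (8/76) × (71/76) ≈ 0.00639596
heron: (22/123) × (1/22) × (16/22) × (12/22) × (3/22) ≈ 0.000439794
Highest score → ibis.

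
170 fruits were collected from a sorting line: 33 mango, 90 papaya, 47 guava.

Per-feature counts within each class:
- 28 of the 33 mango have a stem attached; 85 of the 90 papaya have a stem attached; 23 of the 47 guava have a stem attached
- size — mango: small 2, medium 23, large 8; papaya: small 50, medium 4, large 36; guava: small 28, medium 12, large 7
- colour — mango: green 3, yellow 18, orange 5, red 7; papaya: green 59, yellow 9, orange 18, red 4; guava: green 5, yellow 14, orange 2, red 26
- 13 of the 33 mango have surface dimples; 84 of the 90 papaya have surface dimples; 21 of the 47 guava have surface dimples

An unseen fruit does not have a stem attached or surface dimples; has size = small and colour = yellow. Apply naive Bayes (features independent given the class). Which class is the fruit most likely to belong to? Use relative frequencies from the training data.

mango: (33/170) × (5/33) × (2/33) × (18/33) × (20/33) ≈ 0.000589267
papaya: (90/170) × (5/90) × (50/90) × (9/90) × (6/90) ≈ 0.000108932
guava: (47/170) × (24/47) × (28/47) × (14/47) × (26/47) ≈ 0.0138589
Highest score → guava.

guava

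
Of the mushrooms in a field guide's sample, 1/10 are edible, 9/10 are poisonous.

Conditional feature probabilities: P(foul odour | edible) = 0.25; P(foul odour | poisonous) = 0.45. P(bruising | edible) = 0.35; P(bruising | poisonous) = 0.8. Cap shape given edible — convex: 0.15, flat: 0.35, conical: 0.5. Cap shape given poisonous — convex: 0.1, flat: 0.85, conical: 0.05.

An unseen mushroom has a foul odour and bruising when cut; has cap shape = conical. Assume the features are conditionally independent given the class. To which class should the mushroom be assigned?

poisonous

edible: 0.1 × 0.25 × 0.35 × 0.5 = 0.004375
poisonous: 0.9 × 0.45 × 0.8 × 0.05 = 0.0162
Highest score → poisonous.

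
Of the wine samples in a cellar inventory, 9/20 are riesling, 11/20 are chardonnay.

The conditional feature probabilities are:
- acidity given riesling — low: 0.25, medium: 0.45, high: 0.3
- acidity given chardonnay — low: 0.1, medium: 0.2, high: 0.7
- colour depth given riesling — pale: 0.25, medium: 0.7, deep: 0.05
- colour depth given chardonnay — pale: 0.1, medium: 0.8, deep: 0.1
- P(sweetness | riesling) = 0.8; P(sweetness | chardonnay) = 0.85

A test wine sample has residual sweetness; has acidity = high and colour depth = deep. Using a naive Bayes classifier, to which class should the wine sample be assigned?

chardonnay

riesling: 0.45 × 0.3 × 0.05 × 0.8 = 0.0054
chardonnay: 0.55 × 0.7 × 0.1 × 0.85 = 0.032725
Highest score → chardonnay.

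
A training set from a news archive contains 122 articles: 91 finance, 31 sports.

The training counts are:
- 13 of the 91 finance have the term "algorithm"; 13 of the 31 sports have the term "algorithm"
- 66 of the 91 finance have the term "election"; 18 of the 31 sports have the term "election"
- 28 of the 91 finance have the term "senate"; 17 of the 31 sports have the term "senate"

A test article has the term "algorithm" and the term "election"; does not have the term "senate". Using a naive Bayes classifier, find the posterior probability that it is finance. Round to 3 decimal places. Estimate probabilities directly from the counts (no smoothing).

finance: (91/122) × (13/91) × (66/91) × (63/91) ≈ 0.0535039
sports: (31/122) × (13/31) × (18/31) × (14/31) ≈ 0.0279422
P(finance | x) = 0.0535039 / 0.0814461 ≈ 0.657

0.657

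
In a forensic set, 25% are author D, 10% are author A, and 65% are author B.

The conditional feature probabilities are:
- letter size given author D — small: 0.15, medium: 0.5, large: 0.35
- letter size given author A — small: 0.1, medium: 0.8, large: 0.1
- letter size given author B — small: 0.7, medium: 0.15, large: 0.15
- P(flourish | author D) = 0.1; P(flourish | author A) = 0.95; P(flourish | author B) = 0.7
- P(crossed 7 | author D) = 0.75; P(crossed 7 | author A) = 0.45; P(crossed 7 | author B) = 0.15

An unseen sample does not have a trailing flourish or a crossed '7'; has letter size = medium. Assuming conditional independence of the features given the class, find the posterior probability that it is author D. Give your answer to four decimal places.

author D: 0.25 × 0.5 × (1−0.1) × (1−0.75) = 0.028125
author A: 0.1 × 0.8 × (1−0.95) × (1−0.45) = 0.0022
author B: 0.65 × 0.15 × (1−0.7) × (1−0.15) = 0.0248625
P(author D | x) = 0.028125 / 0.0551875 ≈ 0.5096

0.5096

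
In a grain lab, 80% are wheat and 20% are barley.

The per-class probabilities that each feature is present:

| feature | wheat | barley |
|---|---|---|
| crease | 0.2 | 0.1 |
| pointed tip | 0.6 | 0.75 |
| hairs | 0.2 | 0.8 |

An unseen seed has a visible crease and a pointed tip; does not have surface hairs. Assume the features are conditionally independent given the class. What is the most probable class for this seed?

wheat

wheat: 0.8 × 0.2 × 0.6 × (1−0.2) = 0.0768
barley: 0.2 × 0.1 × 0.75 × (1−0.8) = 0.003
Highest score → wheat.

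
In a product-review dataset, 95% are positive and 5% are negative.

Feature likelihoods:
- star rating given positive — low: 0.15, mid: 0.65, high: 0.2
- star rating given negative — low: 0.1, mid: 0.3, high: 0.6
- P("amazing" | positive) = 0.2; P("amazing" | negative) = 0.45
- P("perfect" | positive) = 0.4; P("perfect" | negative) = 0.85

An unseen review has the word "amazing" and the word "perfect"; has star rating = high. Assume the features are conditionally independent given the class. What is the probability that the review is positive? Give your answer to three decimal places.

0.570

positive: 0.95 × 0.2 × 0.2 × 0.4 = 0.0152
negative: 0.05 × 0.6 × 0.45 × 0.85 = 0.011475
P(positive | x) = 0.0152 / 0.026675 ≈ 0.570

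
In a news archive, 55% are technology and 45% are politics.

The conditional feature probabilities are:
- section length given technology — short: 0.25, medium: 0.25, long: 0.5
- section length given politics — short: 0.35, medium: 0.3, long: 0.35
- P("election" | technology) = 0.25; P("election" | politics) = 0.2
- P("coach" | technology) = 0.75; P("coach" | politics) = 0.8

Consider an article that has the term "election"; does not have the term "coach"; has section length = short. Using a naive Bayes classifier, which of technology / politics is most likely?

technology

technology: 0.55 × 0.25 × 0.25 × (1−0.75) = 0.00859375
politics: 0.45 × 0.35 × 0.2 × (1−0.8) = 0.0063
Highest score → technology.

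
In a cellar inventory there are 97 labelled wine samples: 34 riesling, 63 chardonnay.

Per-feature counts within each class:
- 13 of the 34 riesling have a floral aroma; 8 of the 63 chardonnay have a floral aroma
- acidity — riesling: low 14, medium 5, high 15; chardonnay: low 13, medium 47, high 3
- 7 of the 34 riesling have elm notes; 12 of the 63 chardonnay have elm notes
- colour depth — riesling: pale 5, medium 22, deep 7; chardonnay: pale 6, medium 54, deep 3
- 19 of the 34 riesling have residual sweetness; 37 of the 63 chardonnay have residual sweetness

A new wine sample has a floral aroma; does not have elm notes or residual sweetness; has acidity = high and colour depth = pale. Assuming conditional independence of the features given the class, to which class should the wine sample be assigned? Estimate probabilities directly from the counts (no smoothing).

riesling: (34/97) × (13/34) × (15/34) × (27/34) × (5/34) × (15/34) ≈ 0.0030463
chardonnay: (63/97) × (8/63) × (3/63) × (51/63) × (6/63) × (26/63) ≈ 0.00012496
Highest score → riesling.

riesling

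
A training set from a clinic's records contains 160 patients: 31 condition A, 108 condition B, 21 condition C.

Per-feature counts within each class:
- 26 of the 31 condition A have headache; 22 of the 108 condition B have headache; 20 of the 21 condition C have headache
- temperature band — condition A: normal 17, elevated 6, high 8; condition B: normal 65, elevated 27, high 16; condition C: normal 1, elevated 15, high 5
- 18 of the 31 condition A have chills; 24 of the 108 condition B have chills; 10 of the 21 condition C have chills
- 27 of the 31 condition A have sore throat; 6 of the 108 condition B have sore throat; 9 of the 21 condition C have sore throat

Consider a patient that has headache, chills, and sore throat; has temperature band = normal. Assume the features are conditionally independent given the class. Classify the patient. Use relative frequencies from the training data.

condition A: (31/160) × (26/31) × (17/31) × (18/31) × (27/31) ≈ 0.0450665
condition B: (108/160) × (22/108) × (65/108) × (24/108) × (6/108) ≈ 0.00102166
condition C: (21/160) × (20/21) × (1/21) × (10/21) × (9/21) ≈ 0.00121477
Highest score → condition A.

condition A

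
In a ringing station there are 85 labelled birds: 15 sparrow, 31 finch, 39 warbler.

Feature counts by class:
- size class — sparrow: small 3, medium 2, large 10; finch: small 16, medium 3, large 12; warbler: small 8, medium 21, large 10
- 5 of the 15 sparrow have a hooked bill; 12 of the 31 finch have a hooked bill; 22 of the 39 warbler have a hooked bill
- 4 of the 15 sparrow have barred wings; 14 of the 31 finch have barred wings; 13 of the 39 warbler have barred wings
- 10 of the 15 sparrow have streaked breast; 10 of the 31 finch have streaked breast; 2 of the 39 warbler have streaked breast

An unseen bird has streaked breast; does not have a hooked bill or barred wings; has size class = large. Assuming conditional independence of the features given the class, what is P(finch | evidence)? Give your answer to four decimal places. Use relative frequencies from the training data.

sparrow: (15/85) × (10/15) × (10/15) × (11/15) × (10/15) ≈ 0.0383442
finch: (31/85) × (12/31) × (19/31) × (17/31) × (10/31) ≈ 0.0153066
warbler: (39/85) × (10/39) × (17/39) × (26/39) × (2/39) ≈ 0.00175323
P(finch | x) = 0.0153066 / 0.05540403 ≈ 0.2763

0.2763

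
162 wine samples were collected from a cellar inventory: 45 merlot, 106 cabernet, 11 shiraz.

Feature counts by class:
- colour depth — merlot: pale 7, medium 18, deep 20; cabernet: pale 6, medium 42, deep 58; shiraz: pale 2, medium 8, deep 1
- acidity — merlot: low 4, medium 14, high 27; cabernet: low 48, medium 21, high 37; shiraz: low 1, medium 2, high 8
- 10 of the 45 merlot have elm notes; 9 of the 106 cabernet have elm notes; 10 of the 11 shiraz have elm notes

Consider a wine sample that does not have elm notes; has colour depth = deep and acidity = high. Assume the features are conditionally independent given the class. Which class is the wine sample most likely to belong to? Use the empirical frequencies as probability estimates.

cabernet

merlot: (45/162) × (20/45) × (27/45) × (35/45) ≈ 0.0576132
cabernet: (106/162) × (58/106) × (37/106) × (97/106) ≈ 0.11436
shiraz: (11/162) × (1/11) × (8/11) × (1/11) ≈ 0.000408122
Highest score → cabernet.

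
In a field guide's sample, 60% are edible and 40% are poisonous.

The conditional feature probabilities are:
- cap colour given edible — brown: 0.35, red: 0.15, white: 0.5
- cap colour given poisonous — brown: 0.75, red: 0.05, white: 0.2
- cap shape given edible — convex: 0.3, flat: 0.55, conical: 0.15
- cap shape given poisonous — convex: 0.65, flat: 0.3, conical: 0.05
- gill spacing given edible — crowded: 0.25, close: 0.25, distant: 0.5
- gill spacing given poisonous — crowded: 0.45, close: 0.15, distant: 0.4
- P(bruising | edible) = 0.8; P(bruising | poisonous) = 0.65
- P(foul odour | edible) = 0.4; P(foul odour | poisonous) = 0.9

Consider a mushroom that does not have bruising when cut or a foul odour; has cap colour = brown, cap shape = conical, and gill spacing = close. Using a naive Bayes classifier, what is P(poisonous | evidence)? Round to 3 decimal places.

edible: 0.6 × 0.35 × 0.15 × 0.25 × (1−0.8) × (1−0.4) = 0.000945
poisonous: 0.4 × 0.75 × 0.05 × 0.15 × (1−0.65) × (1−0.9) = 0.00007875
P(poisonous | x) = 0.00007875 / 0.00102375 ≈ 0.077

0.077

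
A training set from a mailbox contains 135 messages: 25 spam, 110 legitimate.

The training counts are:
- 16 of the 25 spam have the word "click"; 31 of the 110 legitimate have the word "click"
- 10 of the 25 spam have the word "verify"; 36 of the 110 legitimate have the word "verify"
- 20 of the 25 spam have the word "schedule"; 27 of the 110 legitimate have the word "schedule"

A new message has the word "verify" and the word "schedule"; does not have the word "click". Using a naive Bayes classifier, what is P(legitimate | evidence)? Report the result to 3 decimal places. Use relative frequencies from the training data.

spam: (25/135) × (9/25) × (10/25) × (20/25) ≈ 0.0213333
legitimate: (110/135) × (79/110) × (36/110) × (27/110) ≈ 0.0470083
P(legitimate | x) = 0.0470083 / 0.0683416 ≈ 0.688

0.688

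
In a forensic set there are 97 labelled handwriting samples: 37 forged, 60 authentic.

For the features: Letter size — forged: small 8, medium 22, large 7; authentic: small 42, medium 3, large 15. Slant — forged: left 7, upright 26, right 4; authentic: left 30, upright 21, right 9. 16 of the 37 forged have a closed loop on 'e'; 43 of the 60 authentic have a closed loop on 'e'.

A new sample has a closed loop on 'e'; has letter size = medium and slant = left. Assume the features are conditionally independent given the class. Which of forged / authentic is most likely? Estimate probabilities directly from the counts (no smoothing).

forged

forged: (37/97) × (22/37) × (7/37) × (16/37) ≈ 0.0185552
authentic: (60/97) × (3/60) × (30/60) × (43/60) ≈ 0.0110825
Highest score → forged.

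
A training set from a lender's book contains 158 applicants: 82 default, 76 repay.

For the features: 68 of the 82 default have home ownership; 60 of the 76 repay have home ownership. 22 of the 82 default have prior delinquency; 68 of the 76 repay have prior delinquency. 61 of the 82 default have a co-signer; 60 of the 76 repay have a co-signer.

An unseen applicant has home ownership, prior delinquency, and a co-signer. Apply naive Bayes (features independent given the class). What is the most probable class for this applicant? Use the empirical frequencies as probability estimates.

default: (82/158) × (68/82) × (22/82) × (61/82) ≈ 0.0858967
repay: (76/158) × (60/76) × (68/76) × (60/76) ≈ 0.268242
Highest score → repay.

repay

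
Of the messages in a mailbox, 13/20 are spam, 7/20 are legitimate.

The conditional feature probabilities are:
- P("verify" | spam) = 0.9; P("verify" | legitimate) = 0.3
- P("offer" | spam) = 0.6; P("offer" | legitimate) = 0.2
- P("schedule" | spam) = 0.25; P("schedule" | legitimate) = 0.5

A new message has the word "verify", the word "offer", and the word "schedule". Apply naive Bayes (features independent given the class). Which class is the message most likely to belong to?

spam: 0.65 × 0.9 × 0.6 × 0.25 = 0.08775
legitimate: 0.35 × 0.3 × 0.2 × 0.5 = 0.0105
Highest score → spam.

spam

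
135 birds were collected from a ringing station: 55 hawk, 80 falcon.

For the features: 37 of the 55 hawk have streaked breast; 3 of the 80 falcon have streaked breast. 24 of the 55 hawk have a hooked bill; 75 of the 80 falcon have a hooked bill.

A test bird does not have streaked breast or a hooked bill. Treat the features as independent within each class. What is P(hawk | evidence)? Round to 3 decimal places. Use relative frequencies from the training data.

hawk: (55/135) × (18/55) × (31/55) ≈ 0.0751515
falcon: (80/135) × (77/80) × (5/80) ≈ 0.0356481
P(hawk | x) = 0.0751515 / 0.1107996 ≈ 0.678

0.678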